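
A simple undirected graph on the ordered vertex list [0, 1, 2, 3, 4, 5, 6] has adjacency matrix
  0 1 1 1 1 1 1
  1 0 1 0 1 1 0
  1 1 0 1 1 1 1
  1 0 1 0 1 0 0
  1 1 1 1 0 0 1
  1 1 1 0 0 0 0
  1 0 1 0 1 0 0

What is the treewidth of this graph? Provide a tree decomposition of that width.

Every bag has size at most 4, so the width is 4 − 1 = 3 and tw(G) ≤ 3. Conversely, {0, 1, 2, 4} is a clique of size 4, and the vertices of any clique must share a bag in every tree decomposition; so some bag has ≥ 4 vertices and tw(G) ≥ 3. Therefore the treewidth is 3.

Treewidth 3.
Bags: B1 = {0, 1, 2, 5}  B2 = {0, 1, 2, 4}  B3 = {0, 2, 4, 6}  B4 = {0, 2, 3, 4}
Tree: B1–B2, B2–B3, B3–B4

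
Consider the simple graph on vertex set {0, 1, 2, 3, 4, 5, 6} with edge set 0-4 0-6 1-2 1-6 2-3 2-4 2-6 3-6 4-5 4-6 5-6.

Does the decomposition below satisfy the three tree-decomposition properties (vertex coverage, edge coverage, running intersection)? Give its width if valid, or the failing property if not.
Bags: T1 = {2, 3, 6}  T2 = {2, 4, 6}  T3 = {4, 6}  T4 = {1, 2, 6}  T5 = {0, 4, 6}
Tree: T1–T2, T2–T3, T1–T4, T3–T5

A tree decomposition must satisfy three properties: every vertex lies in some bag; for every edge, both endpoints lie together in some bag; and for every vertex, the bags containing it form a connected subtree. Here vertex 5 appears in no bag, so the decomposition is invalid.

No — vertex 5 appears in no bag.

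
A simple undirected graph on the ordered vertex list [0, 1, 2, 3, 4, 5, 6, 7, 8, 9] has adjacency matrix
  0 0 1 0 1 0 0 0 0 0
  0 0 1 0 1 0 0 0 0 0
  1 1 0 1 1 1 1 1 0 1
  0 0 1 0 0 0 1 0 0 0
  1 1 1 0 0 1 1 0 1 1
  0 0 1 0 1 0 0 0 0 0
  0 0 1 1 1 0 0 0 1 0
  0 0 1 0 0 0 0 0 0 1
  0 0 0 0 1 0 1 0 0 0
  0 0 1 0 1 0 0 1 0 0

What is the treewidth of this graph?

A width-2 tree decomposition is:
Bags: B1 = {2, 4, 6}  B2 = {0, 2, 4}  B3 = {1, 2, 4}  B4 = {4, 6, 8}  B5 = {2, 4, 5}  B6 = {2, 4, 9}  B7 = {2, 7, 9}  B8 = {2, 3, 6}
Tree: B1–B2, B2–B3, B1–B4, B1–B5, B1–B6, B6–B7, B1–B8
The largest bag has 3 vertices, giving width 2; this decomposition certifies tw(G) ≤ 2. Conversely, {4, 6, 8} is a clique of size 3, and the vertices of any clique must share a bag in every tree decomposition; so some bag has ≥ 3 vertices and tw(G) ≥ 2. Hence tw(G) = 2 exactly.

2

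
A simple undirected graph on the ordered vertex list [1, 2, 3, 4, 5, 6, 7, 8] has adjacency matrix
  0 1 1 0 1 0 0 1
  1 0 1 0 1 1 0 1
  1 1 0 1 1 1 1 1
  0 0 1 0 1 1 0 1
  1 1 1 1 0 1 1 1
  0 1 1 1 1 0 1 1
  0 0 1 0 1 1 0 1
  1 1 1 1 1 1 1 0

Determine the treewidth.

4

A width-4 tree decomposition is:
Bags: B1 = {3, 5, 6, 7, 8}  B2 = {2, 3, 5, 6, 8}  B3 = {3, 4, 5, 6, 8}  B4 = {1, 2, 3, 5, 8}
Tree: B1–B2, B2–B3, B2–B4
Each bag holds 5 vertices, so the decomposition has width 4, which upper-bounds the treewidth. For the lower bound, the 5 vertices {1, 2, 3, 5, 8} are pairwise adjacent, and any tree decomposition puts a clique entirely inside one bag — forcing width ≥ 4. Combining the bounds, tw(G) = 4.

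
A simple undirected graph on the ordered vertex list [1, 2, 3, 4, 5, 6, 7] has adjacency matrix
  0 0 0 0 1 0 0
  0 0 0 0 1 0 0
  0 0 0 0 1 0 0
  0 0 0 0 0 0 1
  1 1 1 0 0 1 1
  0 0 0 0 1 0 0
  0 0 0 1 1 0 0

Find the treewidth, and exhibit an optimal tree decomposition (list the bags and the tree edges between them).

Every bag has size at most 2, so the width is 2 − 1 = 1 and tw(G) ≤ 1. G has an edge, so its treewidth is at least 1. Therefore the treewidth is 1.

Treewidth 1.
One optimal decomposition is:
Bags: B1 = {5, 6}  B2 = {5, 7}  B3 = {3, 5}  B4 = {2, 5}  B5 = {1, 5}  B6 = {4, 7}
Tree: B1–B2, B2–B3, B2–B4, B4–B5, B2–B6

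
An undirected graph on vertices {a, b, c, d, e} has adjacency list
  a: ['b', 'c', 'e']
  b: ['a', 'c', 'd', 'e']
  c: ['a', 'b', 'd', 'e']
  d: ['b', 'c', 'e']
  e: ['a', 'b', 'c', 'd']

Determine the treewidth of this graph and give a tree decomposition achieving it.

Each bag holds 4 vertices, so the decomposition has width 3, which upper-bounds the treewidth. On the other hand G contains the 4-clique {b, c, d, e}. A clique must lie in a single bag of any decomposition, so no decomposition can have width below 3. Therefore the treewidth is 3.

Treewidth 3.
One optimal decomposition is:
Bags: B1 = {a, b, c, e}  B2 = {b, c, d, e}
Tree: B1–B2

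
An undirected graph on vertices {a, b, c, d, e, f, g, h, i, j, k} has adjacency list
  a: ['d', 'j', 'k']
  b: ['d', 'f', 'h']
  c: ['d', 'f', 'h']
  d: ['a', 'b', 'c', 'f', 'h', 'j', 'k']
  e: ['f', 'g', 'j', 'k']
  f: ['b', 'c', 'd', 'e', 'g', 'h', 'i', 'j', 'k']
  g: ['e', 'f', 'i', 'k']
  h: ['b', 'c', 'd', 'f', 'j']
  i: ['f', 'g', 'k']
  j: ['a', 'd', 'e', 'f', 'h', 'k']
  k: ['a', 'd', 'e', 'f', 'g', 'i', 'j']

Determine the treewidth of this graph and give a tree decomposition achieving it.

Each bag holds 4 vertices, so the decomposition has width 3, which upper-bounds the treewidth. On the other hand G contains the 4-clique {a, d, j, k}. A clique must lie in a single bag of any decomposition, so no decomposition can have width below 3. Hence tw(G) = 3 exactly.

Treewidth 3.
One optimal decomposition is:
Bags: B1 = {d, f, j, k}  B2 = {d, f, h, j}  B3 = {e, f, j, k}  B4 = {e, f, g, k}  B5 = {f, g, i, k}  B6 = {c, d, f, h}  B7 = {a, d, j, k}  B8 = {b, d, f, h}
Tree: B1–B2, B1–B3, B3–B4, B4–B5, B2–B6, B1–B7, B2–B8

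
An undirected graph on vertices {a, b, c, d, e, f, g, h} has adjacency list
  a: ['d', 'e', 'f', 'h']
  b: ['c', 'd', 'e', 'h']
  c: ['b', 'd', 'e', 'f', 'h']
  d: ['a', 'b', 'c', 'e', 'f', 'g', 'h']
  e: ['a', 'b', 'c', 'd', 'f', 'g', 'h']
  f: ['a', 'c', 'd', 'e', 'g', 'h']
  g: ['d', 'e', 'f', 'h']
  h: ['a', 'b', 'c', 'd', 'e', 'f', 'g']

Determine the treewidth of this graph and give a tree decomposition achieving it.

Treewidth 4.
One optimal decomposition is:
Bags: B1 = {a, d, e, f, h}  B2 = {c, d, e, f, h}  B3 = {d, e, f, g, h}  B4 = {b, c, d, e, h}
Tree: B1–B2, B1–B3, B2–B4

The largest bag has 5 vertices, giving width 4; this decomposition certifies tw(G) ≤ 4. Conversely, {d, e, f, g, h} is a clique of size 5, and the vertices of any clique must share a bag in every tree decomposition; so some bag has ≥ 5 vertices and tw(G) ≥ 4. Therefore the treewidth is 4.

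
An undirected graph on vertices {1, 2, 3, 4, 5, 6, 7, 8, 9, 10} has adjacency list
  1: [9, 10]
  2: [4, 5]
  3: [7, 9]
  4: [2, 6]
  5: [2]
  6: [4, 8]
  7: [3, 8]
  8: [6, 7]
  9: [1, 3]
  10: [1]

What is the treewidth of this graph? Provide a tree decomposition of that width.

Every bag has size at most 2, so the width is 2 − 1 = 1 and tw(G) ≤ 1. Since G has at least one edge (e.g. 5–2), it is not an edgeless graph, so tw(G) ≥ 1. Therefore the treewidth is 1.

Treewidth 1.
One optimal decomposition is:
Bags: B1 = {2, 5}  B2 = {2, 4}  B3 = {4, 6}  B4 = {6, 8}  B5 = {7, 8}  B6 = {3, 7}  B7 = {3, 9}  B8 = {1, 9}  B9 = {1, 10}
Tree: B1–B2, B2–B3, B3–B4, B4–B5, B5–B6, B6–B7, B7–B8, B8–B9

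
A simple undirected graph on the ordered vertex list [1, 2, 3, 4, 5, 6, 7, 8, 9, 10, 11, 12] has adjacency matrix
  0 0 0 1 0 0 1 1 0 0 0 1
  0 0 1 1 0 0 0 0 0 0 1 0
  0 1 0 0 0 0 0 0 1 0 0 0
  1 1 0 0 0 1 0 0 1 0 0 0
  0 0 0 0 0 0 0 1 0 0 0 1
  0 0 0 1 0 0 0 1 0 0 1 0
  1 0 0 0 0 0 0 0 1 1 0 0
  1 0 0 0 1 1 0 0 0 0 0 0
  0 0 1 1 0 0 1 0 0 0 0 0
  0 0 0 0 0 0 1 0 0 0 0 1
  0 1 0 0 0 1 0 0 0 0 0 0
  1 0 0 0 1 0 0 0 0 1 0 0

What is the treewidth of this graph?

3

A width-3 tree decomposition is:
Bags: B1 = {5, 8, 10, 12}  B2 = {1, 8, 10, 12}  B3 = {1, 7, 8, 10}  B4 = {1, 6, 7, 8}  B5 = {1, 4, 6, 7}  B6 = {4, 6, 7, 9}  B7 = {4, 6, 9, 11}  B8 = {2, 4, 9, 11}  B9 = {2, 3, 9, 11}
Tree: B1–B2, B2–B3, B3–B4, B4–B5, B5–B6, B6–B7, B7–B8, B8–B9
Every bag has size at most 4, so the width is 4 − 1 = 3 and tw(G) ≤ 3. For the lower bound: the 4 vertex sets {5,10,12}, {8}, {1}, {4,6,7,9} are disjoint, each induces a connected subgraph, and every pair is joined by at least one edge of G. Contracting each set to a single vertex therefore yields K_{4} as a minor, and since treewidth is minor-monotone, tw(G) ≥ tw(K_{4}) = 3. Hence tw(G) = 3 exactly.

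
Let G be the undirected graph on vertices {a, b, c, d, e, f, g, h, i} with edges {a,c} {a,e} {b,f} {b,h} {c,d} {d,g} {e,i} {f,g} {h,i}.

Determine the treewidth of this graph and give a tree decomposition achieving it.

Every bag has size at most 3, so the width is 3 − 1 = 2 and tw(G) ≤ 2. For the lower bound, G contains the cycle e–i–h–b–f–g–d–c–a–e, so G is not a forest; only forests have treewidth ≤ 1, hence tw(G) ≥ 2. Combining the bounds, tw(G) = 2.

Treewidth 2.
One optimal decomposition is:
Bags: B1 = {e, h, i}  B2 = {b, e, h}  B3 = {b, e, f}  B4 = {e, f, g}  B5 = {d, e, g}  B6 = {c, d, e}  B7 = {a, c, e}
Tree: B1–B2, B2–B3, B3–B4, B4–B5, B5–B6, B6–B7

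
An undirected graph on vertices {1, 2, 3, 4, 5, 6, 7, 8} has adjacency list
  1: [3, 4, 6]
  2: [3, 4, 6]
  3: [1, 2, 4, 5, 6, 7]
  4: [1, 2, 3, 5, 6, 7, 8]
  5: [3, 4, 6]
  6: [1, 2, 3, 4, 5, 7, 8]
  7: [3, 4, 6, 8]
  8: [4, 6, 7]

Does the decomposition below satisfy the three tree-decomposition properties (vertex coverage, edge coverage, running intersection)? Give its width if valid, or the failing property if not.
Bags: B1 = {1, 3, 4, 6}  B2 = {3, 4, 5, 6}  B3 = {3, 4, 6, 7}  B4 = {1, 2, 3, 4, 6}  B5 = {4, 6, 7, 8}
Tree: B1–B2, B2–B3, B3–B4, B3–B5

No — bags containing vertex 1 are not connected in the tree.

A tree decomposition must satisfy three properties: every vertex lies in some bag; for every edge, both endpoints lie together in some bag; and for every vertex, the bags containing it form a connected subtree. Here bags containing vertex 1 are not connected in the tree, so the decomposition is invalid.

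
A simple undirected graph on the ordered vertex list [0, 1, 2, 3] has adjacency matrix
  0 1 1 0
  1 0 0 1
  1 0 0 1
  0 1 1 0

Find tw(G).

2

A width-2 tree decomposition is:
Bags: B1 = {0, 1, 2}  B2 = {1, 2, 3}
Tree: B1–B2
Every bag has size at most 3, so the width is 3 − 1 = 2 and tw(G) ≤ 2. Since 1–0–2–3–1 is a cycle in G, G is not acyclic. Forests are exactly the graphs of treewidth ≤ 1, so tw(G) ≥ 2. The upper and lower bounds meet at 2, so that is the treewidth.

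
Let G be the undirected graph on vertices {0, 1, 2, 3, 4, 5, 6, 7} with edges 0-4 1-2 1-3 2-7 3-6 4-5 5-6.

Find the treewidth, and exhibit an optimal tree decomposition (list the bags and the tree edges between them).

Treewidth 1.
One such decomposition:
Bags: B1 = {2, 7}  B2 = {1, 2}  B3 = {1, 3}  B4 = {3, 6}  B5 = {5, 6}  B6 = {4, 5}  B7 = {0, 4}
Tree: B1–B2, B2–B3, B3–B4, B4–B5, B5–B6, B6–B7

Every bag has size at most 2, so the width is 2 − 1 = 1 and tw(G) ≤ 1. Any graph with an edge has treewidth ≥ 1, and G has the edge 7–2. Therefore the treewidth is 1.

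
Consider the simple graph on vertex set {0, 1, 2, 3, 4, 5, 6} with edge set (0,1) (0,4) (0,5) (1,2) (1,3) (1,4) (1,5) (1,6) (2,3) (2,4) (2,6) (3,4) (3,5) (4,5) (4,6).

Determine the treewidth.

3

A width-3 tree decomposition is:
Bags: B1 = {1, 3, 4, 5}  B2 = {1, 2, 3, 4}  B3 = {0, 1, 4, 5}  B4 = {1, 2, 4, 6}
Tree: B1–B2, B1–B3, B2–B4
Every bag has size at most 4, so the width is 4 − 1 = 3 and tw(G) ≤ 3. For the lower bound, the 4 vertices {0, 1, 4, 5} are pairwise adjacent, and any tree decomposition puts a clique entirely inside one bag — forcing width ≥ 3. The upper and lower bounds meet at 3, so that is the treewidth.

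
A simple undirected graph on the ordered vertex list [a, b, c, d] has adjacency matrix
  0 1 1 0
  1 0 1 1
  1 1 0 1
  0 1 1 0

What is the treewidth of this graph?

A width-2 tree decomposition is:
Bags: B1 = {a, b, c}  B2 = {b, c, d}
Tree: B1–B2
The largest bag has 3 vertices, giving width 2; this decomposition certifies tw(G) ≤ 2. On the other hand G contains the 3-clique {b, c, d}. A clique must lie in a single bag of any decomposition, so no decomposition can have width below 2. Therefore the treewidth is 2.

2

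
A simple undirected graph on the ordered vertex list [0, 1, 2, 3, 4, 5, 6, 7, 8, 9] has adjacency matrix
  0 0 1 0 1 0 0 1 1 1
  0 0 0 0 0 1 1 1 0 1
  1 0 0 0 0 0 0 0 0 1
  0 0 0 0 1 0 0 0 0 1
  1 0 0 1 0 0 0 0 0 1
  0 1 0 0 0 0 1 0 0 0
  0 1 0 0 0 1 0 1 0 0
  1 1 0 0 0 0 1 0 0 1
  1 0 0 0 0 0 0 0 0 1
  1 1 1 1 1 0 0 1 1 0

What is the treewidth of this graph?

A width-2 tree decomposition is:
Bags: B1 = {0, 7, 9}  B2 = {0, 8, 9}  B3 = {0, 2, 9}  B4 = {1, 7, 9}  B5 = {1, 6, 7}  B6 = {0, 4, 9}  B7 = {3, 4, 9}  B8 = {1, 5, 6}
Tree: B1–B2, B1–B3, B1–B4, B4–B5, B3–B6, B6–B7, B5–B8
Every bag has size at most 3, so the width is 3 − 1 = 2 and tw(G) ≤ 2. On the other hand G contains the 3-clique {0, 8, 9}. A clique must lie in a single bag of any decomposition, so no decomposition can have width below 2. Combining the bounds, tw(G) = 2.

2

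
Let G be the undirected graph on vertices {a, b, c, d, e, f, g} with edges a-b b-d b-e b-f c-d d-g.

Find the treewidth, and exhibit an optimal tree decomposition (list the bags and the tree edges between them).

Each bag holds 2 vertices, so the decomposition has width 1, which upper-bounds the treewidth. Since G has at least one edge (e.g. d–g), it is not an edgeless graph, so tw(G) ≥ 1. Therefore the treewidth is 1.

Treewidth 1.
Bags: B1 = {d, g}  B2 = {c, d}  B3 = {b, d}  B4 = {a, b}  B5 = {b, e}  B6 = {b, f}
Tree: B1–B2, B2–B3, B3–B4, B4–B5, B5–B6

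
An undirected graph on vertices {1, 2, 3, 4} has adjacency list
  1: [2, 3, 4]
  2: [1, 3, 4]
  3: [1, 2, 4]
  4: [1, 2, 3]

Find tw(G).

3

A width-3 tree decomposition is:
Bags: B1 = {1, 2, 3, 4}
Tree: (single bag)
A single bag containing all 4 vertices is trivially a valid decomposition of width 3. For the lower bound, the 4 vertices {1, 2, 3, 4} are pairwise adjacent, and any tree decomposition puts a clique entirely inside one bag — forcing width ≥ 3. The upper and lower bounds meet at 3, so that is the treewidth.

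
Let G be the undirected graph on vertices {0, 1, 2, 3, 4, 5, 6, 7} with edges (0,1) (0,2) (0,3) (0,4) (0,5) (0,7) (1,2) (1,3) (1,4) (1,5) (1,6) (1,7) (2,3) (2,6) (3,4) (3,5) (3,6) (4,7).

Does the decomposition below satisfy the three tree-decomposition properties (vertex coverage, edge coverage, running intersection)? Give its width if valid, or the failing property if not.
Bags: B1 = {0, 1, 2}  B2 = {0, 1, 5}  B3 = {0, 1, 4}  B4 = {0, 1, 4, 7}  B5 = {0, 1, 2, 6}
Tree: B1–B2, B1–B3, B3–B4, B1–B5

A tree decomposition must satisfy three properties: every vertex lies in some bag; for every edge, both endpoints lie together in some bag; and for every vertex, the bags containing it form a connected subtree. Here vertex 3 appears in no bag, so the decomposition is invalid.

No — vertex 3 appears in no bag.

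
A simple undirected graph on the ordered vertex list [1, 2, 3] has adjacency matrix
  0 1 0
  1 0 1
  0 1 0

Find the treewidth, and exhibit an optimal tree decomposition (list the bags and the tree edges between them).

The largest bag has 2 vertices, giving width 1; this decomposition certifies tw(G) ≤ 1. Any graph with an edge has treewidth ≥ 1, and G has the edge 1–2. Therefore the treewidth is 1.

Treewidth 1.
One optimal decomposition is:
Bags: B1 = {1, 2}  B2 = {2, 3}
Tree: B1–B2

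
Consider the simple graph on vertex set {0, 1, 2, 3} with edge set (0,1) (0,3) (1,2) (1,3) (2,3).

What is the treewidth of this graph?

A width-2 tree decomposition is:
Bags: B1 = {0, 1, 3}  B2 = {1, 2, 3}
Tree: B1–B2
Every bag has size at most 3, so the width is 3 − 1 = 2 and tw(G) ≤ 2. Conversely, {0, 1, 3} is a clique of size 3, and the vertices of any clique must share a bag in every tree decomposition; so some bag has ≥ 3 vertices and tw(G) ≥ 2. Hence tw(G) = 2 exactly.

2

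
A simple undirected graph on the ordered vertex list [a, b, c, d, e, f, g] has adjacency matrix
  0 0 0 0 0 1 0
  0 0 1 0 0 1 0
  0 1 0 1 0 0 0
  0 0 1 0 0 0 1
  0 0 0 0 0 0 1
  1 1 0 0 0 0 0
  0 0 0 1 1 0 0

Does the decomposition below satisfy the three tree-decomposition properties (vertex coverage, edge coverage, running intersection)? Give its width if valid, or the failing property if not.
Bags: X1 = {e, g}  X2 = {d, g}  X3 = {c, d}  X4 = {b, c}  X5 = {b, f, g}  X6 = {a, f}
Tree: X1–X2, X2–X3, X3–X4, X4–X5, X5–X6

A tree decomposition must satisfy three properties: every vertex lies in some bag; for every edge, both endpoints lie together in some bag; and for every vertex, the bags containing it form a connected subtree. Here bags containing vertex g are not connected in the tree, so the decomposition is invalid.

No — bags containing vertex g are not connected in the tree.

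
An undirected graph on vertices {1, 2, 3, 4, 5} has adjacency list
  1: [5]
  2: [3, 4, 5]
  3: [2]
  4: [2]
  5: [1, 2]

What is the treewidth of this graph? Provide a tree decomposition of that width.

Treewidth 1.
Bags: B1 = {2, 4}  B2 = {2, 3}  B3 = {2, 5}  B4 = {1, 5}
Tree: B1–B2, B2–B3, B3–B4

Each bag holds 2 vertices, so the decomposition has width 1, which upper-bounds the treewidth. G has an edge, so its treewidth is at least 1. Therefore the treewidth is 1.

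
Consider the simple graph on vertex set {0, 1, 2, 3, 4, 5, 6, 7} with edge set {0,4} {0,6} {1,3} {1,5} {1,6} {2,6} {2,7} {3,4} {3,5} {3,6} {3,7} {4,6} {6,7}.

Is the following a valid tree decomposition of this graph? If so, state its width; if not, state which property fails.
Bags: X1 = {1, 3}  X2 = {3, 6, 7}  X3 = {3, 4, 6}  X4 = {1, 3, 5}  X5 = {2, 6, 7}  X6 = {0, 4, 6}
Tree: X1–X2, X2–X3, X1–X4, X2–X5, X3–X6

No — edge (6,1) lies in no bag.

A tree decomposition must satisfy three properties: every vertex lies in some bag; for every edge, both endpoints lie together in some bag; and for every vertex, the bags containing it form a connected subtree. Here edge (6,1) lies in no bag, so the decomposition is invalid.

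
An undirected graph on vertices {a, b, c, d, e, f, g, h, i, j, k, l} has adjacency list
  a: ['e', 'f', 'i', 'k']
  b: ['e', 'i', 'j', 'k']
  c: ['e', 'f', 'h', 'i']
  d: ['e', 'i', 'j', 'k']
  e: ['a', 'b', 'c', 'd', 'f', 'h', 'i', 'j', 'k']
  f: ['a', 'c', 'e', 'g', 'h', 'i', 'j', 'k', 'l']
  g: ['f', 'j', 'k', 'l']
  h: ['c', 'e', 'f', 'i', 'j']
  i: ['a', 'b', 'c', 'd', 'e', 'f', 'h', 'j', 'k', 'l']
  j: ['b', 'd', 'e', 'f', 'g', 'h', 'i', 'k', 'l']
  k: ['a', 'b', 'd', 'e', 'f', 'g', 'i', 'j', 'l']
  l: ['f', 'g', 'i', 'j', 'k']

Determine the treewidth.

A width-4 tree decomposition is:
Bags: B1 = {f, i, j, k, l}  B2 = {e, f, i, j, k}  B3 = {a, e, f, i, k}  B4 = {b, e, i, j, k}  B5 = {f, g, j, k, l}  B6 = {e, f, h, i, j}  B7 = {d, e, i, j, k}  B8 = {c, e, f, h, i}
Tree: B1–B2, B2–B3, B2–B4, B1–B5, B2–B6, B4–B7, B6–B8
The largest bag has 5 vertices, giving width 4; this decomposition certifies tw(G) ≤ 4. For the lower bound, the 5 vertices {f, g, j, k, l} are pairwise adjacent, and any tree decomposition puts a clique entirely inside one bag — forcing width ≥ 4. The upper and lower bounds meet at 4, so that is the treewidth.

4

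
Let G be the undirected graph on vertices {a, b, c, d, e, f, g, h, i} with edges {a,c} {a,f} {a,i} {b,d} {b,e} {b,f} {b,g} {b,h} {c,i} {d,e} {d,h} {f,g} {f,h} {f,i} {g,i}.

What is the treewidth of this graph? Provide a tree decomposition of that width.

Treewidth 2.
Bags: B1 = {b, f, g}  B2 = {b, f, h}  B3 = {f, g, i}  B4 = {b, d, h}  B5 = {a, f, i}  B6 = {b, d, e}  B7 = {a, c, i}
Tree: B1–B2, B1–B3, B2–B4, B3–B5, B4–B6, B5–B7

Each bag holds 3 vertices, so the decomposition has width 2, which upper-bounds the treewidth. For the lower bound, the 3 vertices {b, d, e} are pairwise adjacent, and any tree decomposition puts a clique entirely inside one bag — forcing width ≥ 2. The upper and lower bounds meet at 2, so that is the treewidth.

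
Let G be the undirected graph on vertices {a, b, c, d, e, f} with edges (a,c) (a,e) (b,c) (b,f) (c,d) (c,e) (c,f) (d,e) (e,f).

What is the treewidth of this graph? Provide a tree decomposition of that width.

Each bag holds 3 vertices, so the decomposition has width 2, which upper-bounds the treewidth. For the lower bound, the 3 vertices {c, d, e} are pairwise adjacent, and any tree decomposition puts a clique entirely inside one bag — forcing width ≥ 2. Hence tw(G) = 2 exactly.

Treewidth 2.
One such decomposition:
Bags: B1 = {c, d, e}  B2 = {c, e, f}  B3 = {b, c, f}  B4 = {a, c, e}
Tree: B1–B2, B2–B3, B2–B4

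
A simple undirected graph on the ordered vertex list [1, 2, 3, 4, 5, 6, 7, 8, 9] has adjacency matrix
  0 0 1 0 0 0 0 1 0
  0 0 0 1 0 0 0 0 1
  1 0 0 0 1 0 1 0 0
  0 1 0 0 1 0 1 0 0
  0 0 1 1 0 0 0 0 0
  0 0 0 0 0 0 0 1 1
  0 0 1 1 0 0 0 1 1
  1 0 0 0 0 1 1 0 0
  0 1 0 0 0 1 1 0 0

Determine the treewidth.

A width-3 tree decomposition is:
Bags: B1 = {1, 6, 8, 9}  B2 = {1, 7, 8, 9}  B3 = {1, 3, 7, 9}  B4 = {2, 3, 7, 9}  B5 = {2, 3, 4, 7}  B6 = {2, 3, 4, 5}
Tree: B1–B2, B2–B3, B3–B4, B4–B5, B5–B6
The largest bag has 4 vertices, giving width 3; this decomposition certifies tw(G) ≤ 3. For the lower bound: the 4 vertex sets {1,6,8}, {9}, {7}, {2,3,4,5} are disjoint, each induces a connected subgraph, and every pair is joined by at least one edge of G. Contracting each set to a single vertex therefore yields K_{4} as a minor, and since treewidth is minor-monotone, tw(G) ≥ tw(K_{4}) = 3. Therefore the treewidth is 3.

3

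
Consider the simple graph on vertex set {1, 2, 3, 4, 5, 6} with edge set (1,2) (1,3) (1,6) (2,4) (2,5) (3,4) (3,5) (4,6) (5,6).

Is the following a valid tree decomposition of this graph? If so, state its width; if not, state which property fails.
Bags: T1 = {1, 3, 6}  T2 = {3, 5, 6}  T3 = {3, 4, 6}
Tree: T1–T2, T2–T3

No — vertex 2 appears in no bag.

A tree decomposition must satisfy three properties: every vertex lies in some bag; for every edge, both endpoints lie together in some bag; and for every vertex, the bags containing it form a connected subtree. Here vertex 2 appears in no bag, so the decomposition is invalid.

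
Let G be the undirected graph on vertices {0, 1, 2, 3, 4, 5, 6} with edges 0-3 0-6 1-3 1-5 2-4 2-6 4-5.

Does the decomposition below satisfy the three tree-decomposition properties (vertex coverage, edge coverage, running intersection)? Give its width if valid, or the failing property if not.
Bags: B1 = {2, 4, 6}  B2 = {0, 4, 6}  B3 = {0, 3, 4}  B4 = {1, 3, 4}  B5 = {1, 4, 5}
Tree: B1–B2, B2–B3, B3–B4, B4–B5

Vertex coverage: the bags together contain {0, 1, 2, 3, 4, 5, 6}, the full vertex set. Edge coverage: each edge of G has both endpoints in at least one bag. Running intersection: for every vertex, the bags containing it form a connected subtree. All three properties hold, so this is a valid tree decomposition of width max|bag| − 1 = 2, and hence tw(G) ≤ 2.

Yes; width 2.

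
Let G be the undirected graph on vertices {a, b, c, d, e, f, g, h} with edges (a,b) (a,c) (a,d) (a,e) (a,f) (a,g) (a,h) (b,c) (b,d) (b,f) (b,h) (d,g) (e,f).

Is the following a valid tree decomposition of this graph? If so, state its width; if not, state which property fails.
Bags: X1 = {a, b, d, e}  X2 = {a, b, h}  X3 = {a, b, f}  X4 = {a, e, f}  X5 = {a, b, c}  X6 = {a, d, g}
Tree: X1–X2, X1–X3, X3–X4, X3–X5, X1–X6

A tree decomposition must satisfy three properties: every vertex lies in some bag; for every edge, both endpoints lie together in some bag; and for every vertex, the bags containing it form a connected subtree. Here bags containing vertex e are not connected in the tree, so the decomposition is invalid.

No — bags containing vertex e are not connected in the tree.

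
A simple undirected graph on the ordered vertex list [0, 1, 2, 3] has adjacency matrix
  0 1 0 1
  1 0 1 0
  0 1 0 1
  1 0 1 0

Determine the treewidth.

2

A width-2 tree decomposition is:
Bags: B1 = {0, 1, 2}  B2 = {0, 2, 3}
Tree: B1–B2
Each bag holds 3 vertices, so the decomposition has width 2, which upper-bounds the treewidth. Since 2–1–0–3–2 is a cycle in G, G is not acyclic. Forests are exactly the graphs of treewidth ≤ 1, so tw(G) ≥ 2. Combining the bounds, tw(G) = 2.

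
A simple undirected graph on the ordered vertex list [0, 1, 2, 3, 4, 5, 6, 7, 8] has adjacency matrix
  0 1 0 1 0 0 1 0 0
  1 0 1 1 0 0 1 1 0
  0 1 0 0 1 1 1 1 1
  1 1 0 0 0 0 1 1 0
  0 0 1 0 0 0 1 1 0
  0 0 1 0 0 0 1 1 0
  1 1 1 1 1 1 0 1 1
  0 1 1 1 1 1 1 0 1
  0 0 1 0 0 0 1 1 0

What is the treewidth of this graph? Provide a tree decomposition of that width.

The largest bag has 4 vertices, giving width 3; this decomposition certifies tw(G) ≤ 3. For the lower bound, the 4 vertices {0, 1, 3, 6} are pairwise adjacent, and any tree decomposition puts a clique entirely inside one bag — forcing width ≥ 3. Therefore the treewidth is 3.

Treewidth 3.
Bags: B1 = {1, 2, 6, 7}  B2 = {2, 5, 6, 7}  B3 = {2, 4, 6, 7}  B4 = {2, 6, 7, 8}  B5 = {1, 3, 6, 7}  B6 = {0, 1, 3, 6}
Tree: B1–B2, B1–B3, B2–B4, B1–B5, B5–B6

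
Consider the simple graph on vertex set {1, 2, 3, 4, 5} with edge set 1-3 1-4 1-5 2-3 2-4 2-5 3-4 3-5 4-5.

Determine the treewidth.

A width-3 tree decomposition is:
Bags: B1 = {1, 3, 4, 5}  B2 = {2, 3, 4, 5}
Tree: B1–B2
Each bag holds 4 vertices, so the decomposition has width 3, which upper-bounds the treewidth. For the lower bound, the 4 vertices {1, 3, 4, 5} are pairwise adjacent, and any tree decomposition puts a clique entirely inside one bag — forcing width ≥ 3. Combining the bounds, tw(G) = 3.

3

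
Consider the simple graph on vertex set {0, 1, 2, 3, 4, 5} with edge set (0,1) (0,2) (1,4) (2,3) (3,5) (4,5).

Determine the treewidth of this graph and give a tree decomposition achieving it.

Each bag holds 3 vertices, so the decomposition has width 2, which upper-bounds the treewidth. The edges 5–4–1–0–2–3–5 form a cycle, so G is not a tree and its treewidth is at least 2. Hence tw(G) = 2 exactly.

Treewidth 2.
One optimal decomposition is:
Bags: B1 = {1, 4, 5}  B2 = {0, 1, 5}  B3 = {0, 2, 5}  B4 = {2, 3, 5}
Tree: B1–B2, B2–B3, B3–B4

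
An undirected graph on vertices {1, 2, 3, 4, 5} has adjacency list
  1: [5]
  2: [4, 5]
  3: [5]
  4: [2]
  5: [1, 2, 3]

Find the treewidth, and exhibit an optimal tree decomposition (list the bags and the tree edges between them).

Each bag holds 2 vertices, so the decomposition has width 1, which upper-bounds the treewidth. G has an edge, so its treewidth is at least 1. Hence tw(G) = 1 exactly.

Treewidth 1.
One such decomposition:
Bags: B1 = {2, 5}  B2 = {3, 5}  B3 = {1, 5}  B4 = {2, 4}
Tree: B1–B2, B1–B3, B1–B4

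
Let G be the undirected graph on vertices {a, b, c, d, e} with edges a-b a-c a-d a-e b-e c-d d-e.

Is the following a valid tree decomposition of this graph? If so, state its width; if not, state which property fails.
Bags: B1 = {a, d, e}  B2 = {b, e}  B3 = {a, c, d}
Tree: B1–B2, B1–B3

A tree decomposition must satisfy three properties: every vertex lies in some bag; for every edge, both endpoints lie together in some bag; and for every vertex, the bags containing it form a connected subtree. Here edge (a,b) lies in no bag, so the decomposition is invalid.

No — edge (a,b) lies in no bag.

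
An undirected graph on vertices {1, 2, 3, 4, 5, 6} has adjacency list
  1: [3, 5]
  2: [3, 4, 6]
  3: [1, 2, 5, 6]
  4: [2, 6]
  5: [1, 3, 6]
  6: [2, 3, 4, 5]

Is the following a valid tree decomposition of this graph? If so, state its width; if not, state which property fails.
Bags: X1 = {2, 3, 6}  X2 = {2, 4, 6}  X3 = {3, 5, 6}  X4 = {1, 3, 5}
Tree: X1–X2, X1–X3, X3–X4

Every vertex of G appears in some bag (union = {1, 2, 3, 4, 5, 6}); every edge is covered by a bag; and for each vertex v the set of bags containing v is connected in the bag tree. The decomposition is therefore valid. The largest bag has 3 vertices, so the width is 2.

Yes; width 2.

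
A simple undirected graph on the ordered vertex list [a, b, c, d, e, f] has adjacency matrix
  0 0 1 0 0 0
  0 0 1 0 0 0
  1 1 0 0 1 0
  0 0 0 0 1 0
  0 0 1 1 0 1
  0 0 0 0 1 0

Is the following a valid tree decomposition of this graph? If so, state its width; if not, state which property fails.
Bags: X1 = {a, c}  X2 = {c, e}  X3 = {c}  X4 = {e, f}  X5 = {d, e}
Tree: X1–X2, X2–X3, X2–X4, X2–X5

No — vertex b appears in no bag.

A tree decomposition must satisfy three properties: every vertex lies in some bag; for every edge, both endpoints lie together in some bag; and for every vertex, the bags containing it form a connected subtree. Here vertex b appears in no bag, so the decomposition is invalid.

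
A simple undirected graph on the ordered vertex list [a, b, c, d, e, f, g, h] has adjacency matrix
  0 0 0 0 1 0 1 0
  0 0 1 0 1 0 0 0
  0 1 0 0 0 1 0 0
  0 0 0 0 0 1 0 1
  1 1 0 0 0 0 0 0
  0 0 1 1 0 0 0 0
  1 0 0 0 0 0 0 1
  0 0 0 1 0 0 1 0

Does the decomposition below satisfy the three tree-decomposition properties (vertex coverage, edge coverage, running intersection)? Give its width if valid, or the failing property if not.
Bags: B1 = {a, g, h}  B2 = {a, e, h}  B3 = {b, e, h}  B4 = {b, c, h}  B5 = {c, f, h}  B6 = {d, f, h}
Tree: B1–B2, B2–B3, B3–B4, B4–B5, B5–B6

Yes; width 2.

Every vertex of G appears in some bag (union = {a, b, c, d, e, f, g, h}); every edge is covered by a bag; and for each vertex v the set of bags containing v is connected in the bag tree. The decomposition is therefore valid. The largest bag has 3 vertices, so the width is 2.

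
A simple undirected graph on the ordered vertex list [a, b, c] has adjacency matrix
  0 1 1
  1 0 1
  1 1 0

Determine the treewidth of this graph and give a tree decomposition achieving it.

Treewidth 2.
One optimal decomposition is:
Bags: B1 = {a, b, c}
Tree: (single bag)

A single bag containing all 3 vertices is trivially a valid decomposition of width 2. Conversely, {a, b, c} is a clique of size 3, and the vertices of any clique must share a bag in every tree decomposition; so some bag has ≥ 3 vertices and tw(G) ≥ 2. Combining the bounds, tw(G) = 2.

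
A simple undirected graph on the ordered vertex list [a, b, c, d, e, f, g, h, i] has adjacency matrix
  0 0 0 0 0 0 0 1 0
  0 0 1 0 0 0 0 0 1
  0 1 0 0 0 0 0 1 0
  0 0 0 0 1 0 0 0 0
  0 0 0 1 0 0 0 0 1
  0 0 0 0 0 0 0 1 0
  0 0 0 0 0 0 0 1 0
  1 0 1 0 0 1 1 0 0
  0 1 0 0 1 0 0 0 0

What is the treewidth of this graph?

A width-1 tree decomposition is:
Bags: B1 = {b, i}  B2 = {b, c}  B3 = {e, i}  B4 = {c, h}  B5 = {d, e}  B6 = {g, h}  B7 = {a, h}  B8 = {f, h}
Tree: B1–B2, B1–B3, B2–B4, B3–B5, B4–B6, B6–B7, B7–B8
The largest bag has 2 vertices, giving width 1; this decomposition certifies tw(G) ≤ 1. Any graph with an edge has treewidth ≥ 1, and G has the edge i–b. Hence tw(G) = 1 exactly.

1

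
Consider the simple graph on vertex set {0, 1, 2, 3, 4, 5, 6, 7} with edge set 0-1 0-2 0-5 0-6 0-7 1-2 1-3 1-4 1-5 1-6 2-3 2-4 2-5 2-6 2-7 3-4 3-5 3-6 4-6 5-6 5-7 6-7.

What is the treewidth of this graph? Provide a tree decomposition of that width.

Every bag has size at most 5, so the width is 5 − 1 = 4 and tw(G) ≤ 4. For the lower bound, the 5 vertices {0, 1, 2, 5, 6} are pairwise adjacent, and any tree decomposition puts a clique entirely inside one bag — forcing width ≥ 4. Combining the bounds, tw(G) = 4.

Treewidth 4.
One optimal decomposition is:
Bags: B1 = {0, 1, 2, 5, 6}  B2 = {1, 2, 3, 5, 6}  B3 = {1, 2, 3, 4, 6}  B4 = {0, 2, 5, 6, 7}
Tree: B1–B2, B2–B3, B1–B4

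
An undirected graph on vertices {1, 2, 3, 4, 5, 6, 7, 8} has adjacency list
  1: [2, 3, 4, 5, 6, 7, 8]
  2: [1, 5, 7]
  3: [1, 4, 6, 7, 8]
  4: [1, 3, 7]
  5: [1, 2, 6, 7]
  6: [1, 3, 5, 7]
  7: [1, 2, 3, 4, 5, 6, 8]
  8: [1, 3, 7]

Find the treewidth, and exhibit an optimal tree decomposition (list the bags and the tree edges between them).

Treewidth 3.
One such decomposition:
Bags: B1 = {1, 3, 6, 7}  B2 = {1, 3, 4, 7}  B3 = {1, 5, 6, 7}  B4 = {1, 2, 5, 7}  B5 = {1, 3, 7, 8}
Tree: B1–B2, B1–B3, B3–B4, B1–B5

Each bag holds 4 vertices, so the decomposition has width 3, which upper-bounds the treewidth. For the lower bound, the 4 vertices {1, 2, 5, 7} are pairwise adjacent, and any tree decomposition puts a clique entirely inside one bag — forcing width ≥ 3. Therefore the treewidth is 3.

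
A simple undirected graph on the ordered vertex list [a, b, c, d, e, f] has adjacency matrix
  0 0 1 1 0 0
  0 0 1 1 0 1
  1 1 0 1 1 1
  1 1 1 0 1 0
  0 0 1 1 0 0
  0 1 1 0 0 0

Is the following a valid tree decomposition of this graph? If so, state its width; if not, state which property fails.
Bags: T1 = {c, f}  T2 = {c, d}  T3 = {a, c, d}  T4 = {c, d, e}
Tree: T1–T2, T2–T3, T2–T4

A tree decomposition must satisfy three properties: every vertex lies in some bag; for every edge, both endpoints lie together in some bag; and for every vertex, the bags containing it form a connected subtree. Here vertex b appears in no bag, so the decomposition is invalid.

No — vertex b appears in no bag.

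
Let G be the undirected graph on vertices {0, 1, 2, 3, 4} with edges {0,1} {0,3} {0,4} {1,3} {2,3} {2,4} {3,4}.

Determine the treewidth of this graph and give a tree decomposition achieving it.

Treewidth 2.
One optimal decomposition is:
Bags: B1 = {0, 1, 3}  B2 = {0, 3, 4}  B3 = {2, 3, 4}
Tree: B1–B2, B2–B3

Each bag holds 3 vertices, so the decomposition has width 2, which upper-bounds the treewidth. For the lower bound, the 3 vertices {0, 1, 3} are pairwise adjacent, and any tree decomposition puts a clique entirely inside one bag — forcing width ≥ 2. Therefore the treewidth is 2.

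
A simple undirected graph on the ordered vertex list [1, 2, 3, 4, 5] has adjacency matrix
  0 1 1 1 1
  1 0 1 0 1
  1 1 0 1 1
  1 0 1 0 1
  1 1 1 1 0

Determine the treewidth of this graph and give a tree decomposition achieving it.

Treewidth 3.
One such decomposition:
Bags: B1 = {1, 2, 3, 5}  B2 = {1, 3, 4, 5}
Tree: B1–B2

Every bag has size at most 4, so the width is 4 − 1 = 3 and tw(G) ≤ 3. Conversely, {1, 2, 3, 5} is a clique of size 4, and the vertices of any clique must share a bag in every tree decomposition; so some bag has ≥ 4 vertices and tw(G) ≥ 3. Combining the bounds, tw(G) = 3.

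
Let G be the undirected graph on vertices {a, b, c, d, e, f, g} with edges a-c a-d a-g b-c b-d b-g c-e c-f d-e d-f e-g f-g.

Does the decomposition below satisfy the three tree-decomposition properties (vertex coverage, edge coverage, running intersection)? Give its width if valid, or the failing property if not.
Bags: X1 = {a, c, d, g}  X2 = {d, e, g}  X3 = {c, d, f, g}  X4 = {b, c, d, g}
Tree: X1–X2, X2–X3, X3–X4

A tree decomposition must satisfy three properties: every vertex lies in some bag; for every edge, both endpoints lie together in some bag; and for every vertex, the bags containing it form a connected subtree. Here edge (c,e) lies in no bag, so the decomposition is invalid.

No — edge (c,e) lies in no bag.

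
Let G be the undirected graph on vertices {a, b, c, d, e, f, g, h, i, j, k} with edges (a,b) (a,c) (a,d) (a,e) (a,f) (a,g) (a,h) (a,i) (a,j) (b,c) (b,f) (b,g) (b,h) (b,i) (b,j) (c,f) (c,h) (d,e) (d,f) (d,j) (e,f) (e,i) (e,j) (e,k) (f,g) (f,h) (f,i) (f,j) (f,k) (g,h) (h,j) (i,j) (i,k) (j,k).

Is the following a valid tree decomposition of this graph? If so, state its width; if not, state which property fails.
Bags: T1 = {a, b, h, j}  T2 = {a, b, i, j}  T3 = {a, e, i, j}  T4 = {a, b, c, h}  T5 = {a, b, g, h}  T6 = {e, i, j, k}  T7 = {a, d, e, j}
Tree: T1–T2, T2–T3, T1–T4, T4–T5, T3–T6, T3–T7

A tree decomposition must satisfy three properties: every vertex lies in some bag; for every edge, both endpoints lie together in some bag; and for every vertex, the bags containing it form a connected subtree. Here vertex f appears in no bag, so the decomposition is invalid.

No — vertex f appears in no bag.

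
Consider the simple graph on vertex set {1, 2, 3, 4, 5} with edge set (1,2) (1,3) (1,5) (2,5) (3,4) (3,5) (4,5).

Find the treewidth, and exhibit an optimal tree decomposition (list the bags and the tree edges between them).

Treewidth 2.
Bags: B1 = {1, 3, 5}  B2 = {3, 4, 5}  B3 = {1, 2, 5}
Tree: B1–B2, B1–B3

Each bag holds 3 vertices, so the decomposition has width 2, which upper-bounds the treewidth. Conversely, {1, 2, 5} is a clique of size 3, and the vertices of any clique must share a bag in every tree decomposition; so some bag has ≥ 3 vertices and tw(G) ≥ 2. The upper and lower bounds meet at 2, so that is the treewidth.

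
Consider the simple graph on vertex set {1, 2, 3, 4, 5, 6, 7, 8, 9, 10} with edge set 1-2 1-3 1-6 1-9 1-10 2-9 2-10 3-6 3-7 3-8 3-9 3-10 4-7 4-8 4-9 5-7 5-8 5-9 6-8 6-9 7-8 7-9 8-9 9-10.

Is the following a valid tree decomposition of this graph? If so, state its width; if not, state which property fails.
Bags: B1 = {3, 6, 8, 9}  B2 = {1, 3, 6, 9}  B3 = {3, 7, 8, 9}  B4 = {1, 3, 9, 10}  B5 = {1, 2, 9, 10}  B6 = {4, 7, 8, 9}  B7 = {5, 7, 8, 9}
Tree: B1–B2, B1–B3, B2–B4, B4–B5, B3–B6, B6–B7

Yes; width 3.

Checking the three conditions: (i) the bags cover all of {1, 2, 3, 4, 5, 6, 7, 8, 9, 10}; (ii) for each edge, some bag contains both endpoints; (iii) the bags containing any fixed vertex form a subtree. All hold, so the decomposition is valid with width 4 − 1 = 3.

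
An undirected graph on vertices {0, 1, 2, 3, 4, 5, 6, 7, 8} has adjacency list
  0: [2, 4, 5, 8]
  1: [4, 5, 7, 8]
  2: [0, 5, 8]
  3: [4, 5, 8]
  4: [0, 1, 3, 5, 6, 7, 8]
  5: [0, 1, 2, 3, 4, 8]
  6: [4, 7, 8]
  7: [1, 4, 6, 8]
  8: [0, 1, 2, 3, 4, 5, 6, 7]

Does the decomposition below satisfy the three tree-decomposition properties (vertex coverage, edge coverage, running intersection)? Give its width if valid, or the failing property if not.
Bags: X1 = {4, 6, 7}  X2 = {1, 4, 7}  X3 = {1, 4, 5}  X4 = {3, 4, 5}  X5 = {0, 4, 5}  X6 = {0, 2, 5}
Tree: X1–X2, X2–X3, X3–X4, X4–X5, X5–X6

A tree decomposition must satisfy three properties: every vertex lies in some bag; for every edge, both endpoints lie together in some bag; and for every vertex, the bags containing it form a connected subtree. Here vertex 8 appears in no bag, so the decomposition is invalid.

No — vertex 8 appears in no bag.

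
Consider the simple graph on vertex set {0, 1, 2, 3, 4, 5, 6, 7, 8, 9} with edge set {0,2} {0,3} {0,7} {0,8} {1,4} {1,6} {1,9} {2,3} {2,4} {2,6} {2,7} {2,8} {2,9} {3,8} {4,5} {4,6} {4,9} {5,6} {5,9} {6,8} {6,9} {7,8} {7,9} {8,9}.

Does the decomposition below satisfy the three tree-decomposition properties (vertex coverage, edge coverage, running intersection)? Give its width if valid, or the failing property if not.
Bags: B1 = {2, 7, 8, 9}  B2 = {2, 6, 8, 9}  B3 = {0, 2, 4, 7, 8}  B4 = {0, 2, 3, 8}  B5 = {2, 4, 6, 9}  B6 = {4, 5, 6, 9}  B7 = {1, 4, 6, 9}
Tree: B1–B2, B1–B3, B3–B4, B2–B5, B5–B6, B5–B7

No — bags containing vertex 4 are not connected in the tree.

A tree decomposition must satisfy three properties: every vertex lies in some bag; for every edge, both endpoints lie together in some bag; and for every vertex, the bags containing it form a connected subtree. Here bags containing vertex 4 are not connected in the tree, so the decomposition is invalid.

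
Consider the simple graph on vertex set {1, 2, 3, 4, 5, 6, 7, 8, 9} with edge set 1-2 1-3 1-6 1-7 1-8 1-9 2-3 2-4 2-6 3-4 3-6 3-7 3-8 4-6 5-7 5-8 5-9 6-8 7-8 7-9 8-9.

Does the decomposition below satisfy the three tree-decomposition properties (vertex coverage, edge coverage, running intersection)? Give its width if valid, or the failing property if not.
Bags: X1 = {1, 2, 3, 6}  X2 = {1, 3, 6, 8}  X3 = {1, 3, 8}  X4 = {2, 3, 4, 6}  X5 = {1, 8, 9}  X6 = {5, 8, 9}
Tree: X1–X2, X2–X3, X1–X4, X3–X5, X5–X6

No — vertex 7 appears in no bag.

A tree decomposition must satisfy three properties: every vertex lies in some bag; for every edge, both endpoints lie together in some bag; and for every vertex, the bags containing it form a connected subtree. Here vertex 7 appears in no bag, so the decomposition is invalid.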